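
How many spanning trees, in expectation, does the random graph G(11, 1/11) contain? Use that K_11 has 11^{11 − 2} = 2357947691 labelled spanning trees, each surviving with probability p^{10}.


K_11 has 11^{11 − 2} = 2357947691 labelled spanning trees.
For each such spanning tree H, let X_H = 1 if all 10 edges of H are present in G. Then P[X_H = 1] = p^{10} = (1/11)^{10} = 1/25937424601.
Summing the indicators: E[X] = Σ_H E[X_H] = 2357947691 · p^{10} = 2357947691 · 1/25937424601 = 1/11.
Numerically: E[X] ≈ 0.0909091.

E[X] = 2357947691 · (1/11)^{10} = 1/11 ≈ 0.0909091.


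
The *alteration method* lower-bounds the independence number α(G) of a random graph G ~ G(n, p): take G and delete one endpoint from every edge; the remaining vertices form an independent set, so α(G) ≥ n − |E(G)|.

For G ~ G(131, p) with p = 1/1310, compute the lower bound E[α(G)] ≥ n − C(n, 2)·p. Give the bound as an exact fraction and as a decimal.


E[|E(G)|] = C(131, 2)·p = 8515 · (1/1310) = 13/2.
E[α(G)] ≥ n − E[|E(G)|] = 131 − 13/2 = 249/2.
Numerically: ≈ 124.500.
(This is only a lower bound; the true E[α(G)] may be larger.)

E[α(G)] ≥ 249/2 ≈ 124.500.


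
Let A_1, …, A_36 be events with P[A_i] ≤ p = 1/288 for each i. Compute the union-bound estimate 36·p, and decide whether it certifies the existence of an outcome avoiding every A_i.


Union bound: P[∪_{i=1}^{36} A_i] ≤ Σ_i P[A_i] ≤ 36·p = 36·(1/288) = 1/8.
Numerically: 1/8 ≈ 0.12500.
Is 1/8 < 1? YES.
Since P[∪ A_i] ≤ 1/8 < 1, the complement has P[∩ A_i^c] ≥ 1 − 1/8 = 7/8 > 0, so some outcome avoids every A_i.

36·p = 1/8 ≈ 0.12500; existence CERTIFIED by the union bound.


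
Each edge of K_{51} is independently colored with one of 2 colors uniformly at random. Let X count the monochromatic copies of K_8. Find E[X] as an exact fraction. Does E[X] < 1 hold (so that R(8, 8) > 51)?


E[X] = C(51, 8) · 2^{1 − 28} = 636763050 · 2^{−27} = 636763050/134217728.
As a reduced fraction: E[X] = 318381525/67108864 ≈ 4.7443.
Is E[X] < 1? NO.
Since E[X] ≥ 1, the first-moment bound is inconclusive at n = 51; it does NOT by itself certify R(8, 8) > 51.

E[X] = 318381525/67108864 ≈ 4.7443; E[X] ≥ 1; first-moment method inconclusive here.


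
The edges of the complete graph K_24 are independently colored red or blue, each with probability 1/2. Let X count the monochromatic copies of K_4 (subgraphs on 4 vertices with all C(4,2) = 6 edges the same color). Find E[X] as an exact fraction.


Let X = Σ_S X_S over the C(24, 4) = 10626 subsets S of size 4, where X_S = 1 if the K_4 on S is monochromatic.
For a fixed S, the K_4 on S has C(4, 2) = 6 edges. P[all 6 edges red] = (1/2)^6, and likewise for blue, so P[monochromatic] = 2·(1/2)^6 = 2^{1 − 6} = 1/32.
Summing: E[X] = C(24, 4) · 2^{1 − 6} = 10626 · 1/32 = 5313/16.
Numerically: E[X] ≈ 332.062.

E[X] = C(24,4)·2^(1−C(4,2)) = 5313/16 ≈ 332.062.


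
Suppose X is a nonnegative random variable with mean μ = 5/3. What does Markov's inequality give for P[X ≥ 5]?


μ = E[X] = 5/3, a = 5.
Markov: P[X ≥ 5] ≤ μ/a = (5/3)/5 = 1/3.
Numerically: ≈ 0.33333.
(Since a = 5 > μ = 1.66667, the bound 1/3 is < 1 and informative.)

P[X ≥ 5] ≤ 1/3 ≈ 0.33333.


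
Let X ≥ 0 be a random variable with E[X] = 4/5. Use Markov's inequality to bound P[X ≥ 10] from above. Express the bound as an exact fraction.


μ = E[X] = 4/5, a = 10.
Markov: P[X ≥ 10] ≤ μ/a = (4/5)/10 = 2/25.
Numerically: ≈ 0.080000.
(Since a = 10 > μ = 0.800000, the bound 2/25 is < 1 and informative.)

P[X ≥ 10] ≤ 2/25 ≈ 0.080000.


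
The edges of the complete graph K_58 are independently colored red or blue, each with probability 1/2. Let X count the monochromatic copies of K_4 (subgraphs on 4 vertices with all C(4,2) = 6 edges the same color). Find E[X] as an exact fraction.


Let X = Σ_S X_S over the C(58, 4) = 424270 subsets S of size 4, where X_S = 1 if the K_4 on S is monochromatic.
For a fixed S, the K_4 on S has C(4, 2) = 6 edges. P[all 6 edges red] = (1/2)^6, and likewise for blue, so P[monochromatic] = 2·(1/2)^6 = 2^{1 − 6} = 1/32.
By linearity of expectation: E[X] = C(58, 4) · 2^{1 − 6} = 424270 · 1/32 = 212135/16.
Numerically: E[X] ≈ 13258.43750.

E[X] = C(58,4)·2^(1−C(4,2)) = 212135/16 ≈ 13258.43750.


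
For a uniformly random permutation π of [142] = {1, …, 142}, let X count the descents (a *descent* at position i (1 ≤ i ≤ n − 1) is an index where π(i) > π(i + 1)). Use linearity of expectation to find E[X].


Write X = Σ X_I over i = 1, …, 141, with X_I the indicator of one descent.
There are 141 indicators.
For each fixed i, the pair (π(i), π(i+1)) is a uniformly random ordered pair of distinct values from {1, …, 142}; by symmetry P[π(i) > π(i+1)] = 1/2.
By linearity: E[X] = 141 · (1/2) = (142 − 1) · (1/2) = 141/2 ≈ 70.500000.

E[X] = 141/2 = 70.500000.


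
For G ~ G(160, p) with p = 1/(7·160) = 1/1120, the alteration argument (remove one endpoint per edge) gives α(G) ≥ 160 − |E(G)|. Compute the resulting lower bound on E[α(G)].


E[|E(G)|] = C(160, 2)·p = 12720 · (1/1120) = 159/14.
E[α(G)] ≥ n − E[|E(G)|] = 160 − 159/14 = 2081/14.
Numerically: ≈ 148.64286.
(This is only a lower bound; the true E[α(G)] may be larger.)

E[α(G)] ≥ 2081/14 ≈ 148.64286.


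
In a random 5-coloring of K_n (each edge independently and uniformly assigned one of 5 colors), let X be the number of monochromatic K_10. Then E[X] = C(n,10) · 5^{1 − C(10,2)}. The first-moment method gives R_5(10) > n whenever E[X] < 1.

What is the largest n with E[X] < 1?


We need C(n, 10) · 5^{1 − 45} < 1, i.e. C(n, 10) < 5^{45 − 1} = 5684341886080801486968994140625.
Check values of n near the boundary:
  n = 5390: C(5390, 10) = 5655833965919099070255434039753; 5655833965919099070255434039753 < 5684341886080801486968994140625? YES
  n = 5391: C(5391, 10) = 5666344714787188828795213697883; 5666344714787188828795213697883 < 5684341886080801486968994140625? YES
  n = 5392: C(5392, 10) = 5676873040158402483252283957448; 5676873040158402483252283957448 < 5684341886080801486968994140625? YES
  n = 5393: C(5393, 10) = 5687418968154238267170642278008; 5687418968154238267170642278008 < 5684341886080801486968994140625? NO
  n = 5394: C(5394, 10) = 5697982524930156243149785372878; 5697982524930156243149785372878 < 5684341886080801486968994140625? NO
The largest n with C(n, 10) < 5684341886080801486968994140625 is n = 5392 (where E[X] = 5676873040158402483252283957448/5684341886080801486968994140625 ≈ 0.999). Hence R_5(10) > 5392, i.e. R_5(10) ≥ 5393.

Largest n = 5392; hence R_5(10) > 5392.


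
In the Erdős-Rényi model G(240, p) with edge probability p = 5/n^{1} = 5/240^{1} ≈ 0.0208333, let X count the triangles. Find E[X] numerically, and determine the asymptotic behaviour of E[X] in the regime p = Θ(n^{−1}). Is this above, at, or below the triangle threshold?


Number of potential triangles: C(240, 3) = 2275280.
Each occurs with probability p³ ≈ (0.0208333)³ ≈ 9.04224537e-06.
By linearity: E[X] = C(240, 3)·p³ ≈ 2275280 · 9.04224537e-06 ≈ 20.573640.
Here α = 1, so p = 5/n is exactly at the triangle threshold p ~ 1/n. Asymptotically E[X] → c³/6 = 5³/6 = 125/6 ≈ 20.833333, a bounded constant. In this regime the triangle count is asymptotically Poisson(c³/6).

E[X] ≈ 20.573640; in regime p = Θ(1/n^{1}) E[X] stays bounded (at the triangle threshold p ~ 1/n).


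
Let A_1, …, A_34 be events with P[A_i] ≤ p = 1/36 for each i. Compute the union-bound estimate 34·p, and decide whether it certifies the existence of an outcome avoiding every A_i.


Union bound: P[∪_{i=1}^{34} A_i] ≤ Σ_i P[A_i] ≤ 34·p = 34·(1/36) = 17/18.
Numerically: 17/18 ≈ 0.94444.
Is 17/18 < 1? YES.
Since P[∪ A_i] ≤ 17/18 < 1, the complement has P[∩ A_i^c] ≥ 1 − 17/18 = 1/18 > 0, so some outcome avoids every A_i.

34·p = 17/18 ≈ 0.94444; existence CERTIFIED by the union bound.


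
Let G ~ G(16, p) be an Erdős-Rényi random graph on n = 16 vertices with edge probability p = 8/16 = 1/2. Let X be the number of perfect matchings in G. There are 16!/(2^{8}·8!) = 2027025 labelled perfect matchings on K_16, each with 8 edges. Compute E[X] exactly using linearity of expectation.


K_16 has 16!/(2^{8}·8!) = 2027025 labelled perfect matchings.
For each such perfect matching H, let X_H = 1 if all 8 edges of H are present in G. Then P[X_H = 1] = p^{8} = (1/2)^{8} = 1/256.
By linearity: E[X] = Σ_H E[X_H] = 2027025 · p^{8} = 2027025 · 1/256 = 2027025/256.
Numerically: E[X] ≈ 7918.07.

E[X] = 2027025 · (1/2)^{8} = 2027025/256 ≈ 7918.07.


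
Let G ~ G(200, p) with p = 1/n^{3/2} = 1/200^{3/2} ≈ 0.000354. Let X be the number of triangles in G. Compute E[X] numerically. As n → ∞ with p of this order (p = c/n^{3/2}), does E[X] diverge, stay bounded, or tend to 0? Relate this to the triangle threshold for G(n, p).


Number of potential triangles: C(200, 3) = 1313400.
Each occurs with probability p³ ≈ (0.000354)³ ≈ 4.41942e-11.
By linearity: E[X] = C(200, 3)·p³ ≈ 1313400 · 4.41942e-11 ≈ 0.000.
Since α = 3/2 > 1, p = c/n^{3/2} = o(1/n) is below the triangle threshold p ~ 1/n. Asymptotically E[X] ~ (c³/6)·n^{3(1−α)} = (1³/6)·n^{-1.5} → 0, so by Markov's inequality G has no triangles w.h.p.

E[X] ≈ 0.000; in regime p = Θ(1/n^{3/2}) E[X] tends to 0 (below the triangle threshold p ~ 1/n).


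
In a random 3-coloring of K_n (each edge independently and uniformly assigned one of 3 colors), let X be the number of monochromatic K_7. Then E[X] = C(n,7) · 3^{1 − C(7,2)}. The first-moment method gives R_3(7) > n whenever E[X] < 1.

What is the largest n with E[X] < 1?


We need C(n, 7) · 3^{1 − 21} < 1, i.e. C(n, 7) < 3^{21 − 1} = 3486784401.
Check values of n near the boundary:
  n = 75: C(75, 7) = 1984829850; 1984829850 < 3486784401? YES
  n = 76: C(76, 7) = 2186189400; 2186189400 < 3486784401? YES
  n = 77: C(77, 7) = 2404808340; 2404808340 < 3486784401? YES
  n = 78: C(78, 7) = 2641902120; 2641902120 < 3486784401? YES
  n = 79: C(79, 7) = 2898753715; 2898753715 < 3486784401? YES
  n = 80: C(80, 7) = 3176716400; 3176716400 < 3486784401? YES
  n = 81: C(81, 7) = 3477216600; 3477216600 < 3486784401? YES
  n = 82: C(82, 7) = 3801756816; 3801756816 < 3486784401? NO
  n = 83: C(83, 7) = 4151918628; 4151918628 < 3486784401? NO
The largest n with C(n, 7) < 3486784401 is n = 81 (where E[X] = 42928600/43046721 ≈ 0.9973). Hence R_3(7) > 81, i.e. R_3(7) ≥ 82.

Largest n = 81; hence R_3(7) > 81.


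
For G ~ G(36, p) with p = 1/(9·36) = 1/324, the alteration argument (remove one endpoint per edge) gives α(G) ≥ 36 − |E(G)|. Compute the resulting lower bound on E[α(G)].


E[|E(G)|] = C(36, 2)·p = 630 · (1/324) = 35/18.
E[α(G)] ≥ n − E[|E(G)|] = 36 − 35/18 = 613/18.
Numerically: ≈ 34.055556.
(This is only a lower bound; the true E[α(G)] may be larger.)

E[α(G)] ≥ 613/18 ≈ 34.055556.


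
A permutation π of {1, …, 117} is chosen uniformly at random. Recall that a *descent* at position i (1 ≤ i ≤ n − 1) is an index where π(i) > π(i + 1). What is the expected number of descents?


Write X = Σ X_I over i = 1, …, 116, with X_I the indicator of one descent.
There are 116 indicators.
For each fixed i, the pair (π(i), π(i+1)) is a uniformly random ordered pair of distinct values from {1, …, 117}; by symmetry P[π(i) > π(i+1)] = 1/2.
By linearity: E[X] = 116 · (1/2) = (117 − 1) · (1/2) = 58 ≈ 58.00000.

E[X] = 58 = 58.00000.


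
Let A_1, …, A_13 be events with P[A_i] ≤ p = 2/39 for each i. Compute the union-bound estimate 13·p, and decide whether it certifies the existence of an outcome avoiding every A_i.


Union bound: P[∪_{i=1}^{13} A_i] ≤ Σ_i P[A_i] ≤ 13·p = 13·(2/39) = 2/3.
Numerically: 2/3 ≈ 0.667.
Is 2/3 < 1? YES.
Since P[∪ A_i] ≤ 2/3 < 1, the complement has P[∩ A_i^c] ≥ 1 − 2/3 = 1/3 > 0, so some outcome avoids every A_i.

13·p = 2/3 ≈ 0.667; existence CERTIFIED by the union bound.


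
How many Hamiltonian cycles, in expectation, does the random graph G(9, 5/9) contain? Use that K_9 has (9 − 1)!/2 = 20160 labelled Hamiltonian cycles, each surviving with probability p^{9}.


K_9 has (9 − 1)!/2 = 20160 labelled Hamiltonian cycles.
For each such Hamiltonian cycle H, let X_H = 1 if all 9 edges of H are present in G. Then P[X_H = 1] = p^{9} = (5/9)^{9} = 1953125/387420489.
Summing the indicators: E[X] = Σ_H E[X_H] = 20160 · p^{9} = 20160 · 1953125/387420489 = 4375000000/43046721.
Numerically: E[X] ≈ 101.6.

E[X] = 20160 · (5/9)^{9} = 4375000000/43046721 ≈ 101.6.


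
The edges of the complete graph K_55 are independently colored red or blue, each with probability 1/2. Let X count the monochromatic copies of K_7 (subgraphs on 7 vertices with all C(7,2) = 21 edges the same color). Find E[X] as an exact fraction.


Let X = Σ_S X_S over the C(55, 7) = 202927725 subsets S of size 7, where X_S = 1 if the K_7 on S is monochromatic.
For a fixed S, the K_7 on S has C(7, 2) = 21 edges. P[all 21 edges red] = (1/2)^21, and likewise for blue, so P[monochromatic] = 2·(1/2)^21 = 2^{1 − 21} = 1/1048576.
By linearity of expectation: E[X] = C(55, 7) · 2^{1 − 21} = 202927725 · 1/1048576 = 202927725/1048576.
Numerically: E[X] ≈ 193.527.

E[X] = C(55,7)·2^(1−C(7,2)) = 202927725/1048576 ≈ 193.527.


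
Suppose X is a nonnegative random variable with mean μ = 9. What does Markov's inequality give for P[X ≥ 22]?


μ = E[X] = 9, a = 22.
Markov: P[X ≥ 22] ≤ μ/a = (9)/22 = 9/22.
Numerically: ≈ 0.4091.
(Since a = 22 > μ = 9.0000, the bound 9/22 is < 1 and informative.)

P[X ≥ 22] ≤ 9/22 ≈ 0.4091.


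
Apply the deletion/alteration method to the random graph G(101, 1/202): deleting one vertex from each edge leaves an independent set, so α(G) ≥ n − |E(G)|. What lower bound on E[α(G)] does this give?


E[|E(G)|] = C(101, 2)·p = 5050 · (1/202) = 25.
E[α(G)] ≥ n − E[|E(G)|] = 101 − 25 = 76.
Numerically: ≈ 76.00000.
(This is only a lower bound; the true E[α(G)] may be larger.)

E[α(G)] ≥ 76 ≈ 76.00000.


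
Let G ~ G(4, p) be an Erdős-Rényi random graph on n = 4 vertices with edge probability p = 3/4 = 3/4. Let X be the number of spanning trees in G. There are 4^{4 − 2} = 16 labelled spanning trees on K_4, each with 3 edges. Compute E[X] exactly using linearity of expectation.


K_4 has 4^{4 − 2} = 16 labelled spanning trees.
For each such spanning tree H, let X_H = 1 if all 3 edges of H are present in G. Then P[X_H = 1] = p^{3} = (3/4)^{3} = 27/64.
By linearity of expectation: E[X] = Σ_H E[X_H] = 16 · p^{3} = 16 · 27/64 = 27/4.
Numerically: E[X] ≈ 6.75.

E[X] = 16 · (3/4)^{3} = 27/4 ≈ 6.75.


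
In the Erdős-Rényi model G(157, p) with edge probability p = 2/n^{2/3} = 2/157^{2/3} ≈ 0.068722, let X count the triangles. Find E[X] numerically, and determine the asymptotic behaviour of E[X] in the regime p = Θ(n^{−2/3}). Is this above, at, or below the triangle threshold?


Number of potential triangles: C(157, 3) = 632710.
Each occurs with probability p³ ≈ (0.068722)³ ≈ 3.2455678e-04.
By linearity: E[X] = C(157, 3)·p³ ≈ 632710 · 3.2455678e-04 ≈ 205.35032.
Since α = 2/3 < 1, p = c/n^{2/3} ≫ 1/n is above the triangle threshold p ~ 1/n. Asymptotically E[X] ~ (c³/6)·n^{3(1−α)} = (2³/6)·n^{1} → ∞; triangles are abundant w.h.p.

E[X] ≈ 205.35032; in regime p = Θ(1/n^{2/3}) E[X] diverges (above the triangle threshold p ~ 1/n).


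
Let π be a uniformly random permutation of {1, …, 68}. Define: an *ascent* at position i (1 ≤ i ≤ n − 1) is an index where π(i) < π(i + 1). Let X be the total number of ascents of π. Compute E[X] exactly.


Write X = Σ X_I over i = 1, …, 67, with X_I the indicator of one ascent.
There are 67 indicators.
For each fixed i, the pair (π(i), π(i+1)) is a uniformly random ordered pair of distinct values from {1, …, 68}; by symmetry P[π(i) < π(i+1)] = 1/2.
By linearity: E[X] = 67 · (1/2) = (68 − 1) · (1/2) = 67/2 ≈ 33.50000.

E[X] = 67/2 = 33.50000.


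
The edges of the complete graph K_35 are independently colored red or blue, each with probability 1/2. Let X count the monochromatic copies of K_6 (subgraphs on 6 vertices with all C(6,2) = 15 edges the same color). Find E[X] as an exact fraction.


Let X = Σ_S X_S over the C(35, 6) = 1623160 subsets S of size 6, where X_S = 1 if the K_6 on S is monochromatic.
For a fixed S, the K_6 on S has C(6, 2) = 15 edges. P[all 15 edges red] = (1/2)^15, and likewise for blue, so P[monochromatic] = 2·(1/2)^15 = 2^{1 − 15} = 1/16384.
By linearity: E[X] = C(35, 6) · 2^{1 − 15} = 1623160 · 1/16384 = 202895/2048.
Numerically: E[X] ≈ 99.06982.

E[X] = C(35,6)·2^(1−C(6,2)) = 202895/2048 ≈ 99.06982.


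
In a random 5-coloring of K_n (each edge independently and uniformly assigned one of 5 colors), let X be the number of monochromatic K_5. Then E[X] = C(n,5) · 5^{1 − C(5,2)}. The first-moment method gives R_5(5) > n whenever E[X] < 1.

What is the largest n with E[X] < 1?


We need C(n, 5) · 5^{1 − 10} < 1, i.e. C(n, 5) < 5^{10 − 1} = 1953125.
Check values of n near the boundary:
  n = 45: C(45, 5) = 1221759; 1221759 < 1953125? YES
  n = 46: C(46, 5) = 1370754; 1370754 < 1953125? YES
  n = 47: C(47, 5) = 1533939; 1533939 < 1953125? YES
  n = 48: C(48, 5) = 1712304; 1712304 < 1953125? YES
  n = 49: C(49, 5) = 1906884; 1906884 < 1953125? YES
  n = 50: C(50, 5) = 2118760; 2118760 < 1953125? NO
The largest n with C(n, 5) < 1953125 is n = 49 (where E[X] = 1906884/1953125 ≈ 0.976325). Hence R_5(5) > 49, i.e. R_5(5) ≥ 50.

Largest n = 49; hence R_5(5) > 49.


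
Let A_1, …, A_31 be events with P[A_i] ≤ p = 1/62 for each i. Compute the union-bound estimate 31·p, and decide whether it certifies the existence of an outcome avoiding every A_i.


Union bound: P[∪_{i=1}^{31} A_i] ≤ Σ_i P[A_i] ≤ 31·p = 31·(1/62) = 1/2.
Numerically: 1/2 ≈ 0.50000.
Is 1/2 < 1? YES.
Since P[∪ A_i] ≤ 1/2 < 1, the complement has P[∩ A_i^c] ≥ 1 − 1/2 = 1/2 > 0, so some outcome avoids every A_i.

31·p = 1/2 ≈ 0.50000; existence CERTIFIED by the union bound.


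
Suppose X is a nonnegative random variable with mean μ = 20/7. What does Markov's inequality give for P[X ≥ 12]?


μ = E[X] = 20/7, a = 12.
Markov: P[X ≥ 12] ≤ μ/a = (20/7)/12 = 5/21.
Numerically: ≈ 0.238.
(Since a = 12 > μ = 2.857, the bound 5/21 is < 1 and informative.)

P[X ≥ 12] ≤ 5/21 ≈ 0.238.


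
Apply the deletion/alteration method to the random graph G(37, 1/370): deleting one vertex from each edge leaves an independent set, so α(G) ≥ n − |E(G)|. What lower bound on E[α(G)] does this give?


E[|E(G)|] = C(37, 2)·p = 666 · (1/370) = 9/5.
E[α(G)] ≥ n − E[|E(G)|] = 37 − 9/5 = 176/5.
Numerically: ≈ 35.20000.
(This is only a lower bound; the true E[α(G)] may be larger.)

E[α(G)] ≥ 176/5 ≈ 35.20000.


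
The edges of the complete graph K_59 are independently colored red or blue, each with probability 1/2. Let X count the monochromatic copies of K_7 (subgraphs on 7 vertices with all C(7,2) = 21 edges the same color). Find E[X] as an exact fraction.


Let X = Σ_S X_S over the C(59, 7) = 341149446 subsets S of size 7, where X_S = 1 if the K_7 on S is monochromatic.
For a fixed S, the K_7 on S has C(7, 2) = 21 edges. P[all 21 edges red] = (1/2)^21, and likewise for blue, so P[monochromatic] = 2·(1/2)^21 = 2^{1 − 21} = 1/1048576.
By linearity of expectation: E[X] = C(59, 7) · 2^{1 − 21} = 341149446 · 1/1048576 = 170574723/524288.
Numerically: E[X] ≈ 325.345.

E[X] = C(59,7)·2^(1−C(7,2)) = 170574723/524288 ≈ 325.345.


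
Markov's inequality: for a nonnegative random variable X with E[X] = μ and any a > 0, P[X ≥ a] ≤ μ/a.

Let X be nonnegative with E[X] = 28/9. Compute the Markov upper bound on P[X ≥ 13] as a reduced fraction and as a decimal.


μ = E[X] = 28/9, a = 13.
Markov: P[X ≥ 13] ≤ μ/a = (28/9)/13 = 28/117.
Numerically: ≈ 0.2393.
(Since a = 13 > μ = 3.1111, the bound 28/117 is < 1 and informative.)

P[X ≥ 13] ≤ 28/117 ≈ 0.2393.


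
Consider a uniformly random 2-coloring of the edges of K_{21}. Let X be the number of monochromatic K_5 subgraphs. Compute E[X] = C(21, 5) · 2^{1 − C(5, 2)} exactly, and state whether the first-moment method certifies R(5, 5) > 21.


E[X] = C(21, 5) · 2^{1 − 10} = 20349 · 2^{−9} = 20349/512.
As a reduced fraction: E[X] = 20349/512 ≈ 39.7441.
Is E[X] < 1? NO.
Since E[X] ≥ 1, the first-moment bound is inconclusive at n = 21; it does NOT by itself certify R(5, 5) > 21.

E[X] = 20349/512 ≈ 39.7441; E[X] ≥ 1; first-moment method inconclusive here.


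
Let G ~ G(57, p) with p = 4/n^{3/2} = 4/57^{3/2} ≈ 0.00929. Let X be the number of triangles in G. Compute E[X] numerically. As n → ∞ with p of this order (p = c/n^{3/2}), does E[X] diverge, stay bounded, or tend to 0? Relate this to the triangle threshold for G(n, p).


Number of potential triangles: C(57, 3) = 29260.
Each occurs with probability p³ ≈ (0.00929)³ ≈ 8.03051e-07.
By linearity: E[X] = C(57, 3)·p³ ≈ 29260 · 8.03051e-07 ≈ 0.023.
Since α = 3/2 > 1, p = c/n^{3/2} = o(1/n) is below the triangle threshold p ~ 1/n. Asymptotically E[X] ~ (c³/6)·n^{3(1−α)} = (4³/6)·n^{-1.5} → 0, so by Markov's inequality G has no triangles w.h.p.

E[X] ≈ 0.023; in regime p = Θ(1/n^{3/2}) E[X] tends to 0 (below the triangle threshold p ~ 1/n).


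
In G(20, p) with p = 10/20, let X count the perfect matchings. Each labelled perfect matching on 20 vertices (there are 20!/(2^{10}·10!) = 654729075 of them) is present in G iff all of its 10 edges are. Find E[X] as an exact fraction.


K_20 has 20!/(2^{10}·10!) = 654729075 labelled perfect matchings.
For each such perfect matching H, let X_H = 1 if all 10 edges of H are present in G. Then P[X_H = 1] = p^{10} = (1/2)^{10} = 1/1024.
Summing the indicators: E[X] = Σ_H E[X_H] = 654729075 · p^{10} = 654729075 · 1/1024 = 654729075/1024.
Numerically: E[X] ≈ 6.394e+05.

E[X] = 654729075 · (1/2)^{10} = 654729075/1024 ≈ 6.394e+05.


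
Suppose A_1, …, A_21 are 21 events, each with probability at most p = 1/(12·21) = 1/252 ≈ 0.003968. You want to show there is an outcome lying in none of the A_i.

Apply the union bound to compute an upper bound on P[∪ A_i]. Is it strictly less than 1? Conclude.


Union bound: P[∪_{i=1}^{21} A_i] ≤ Σ_i P[A_i] ≤ 21·p = 21·(1/252) = 1/12.
Numerically: 1/12 ≈ 0.083333.
Is 1/12 < 1? YES.
Since P[∪ A_i] ≤ 1/12 < 1, the complement has P[∩ A_i^c] ≥ 1 − 1/12 = 11/12 > 0, so some outcome avoids every A_i.

21·p = 1/12 ≈ 0.083333; existence CERTIFIED by the union bound.


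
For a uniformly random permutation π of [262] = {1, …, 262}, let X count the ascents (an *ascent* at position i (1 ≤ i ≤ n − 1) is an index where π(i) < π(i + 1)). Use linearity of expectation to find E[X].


Write X = Σ X_I over i = 1, …, 261, with X_I the indicator of one ascent.
There are 261 indicators.
For each fixed i, the pair (π(i), π(i+1)) is a uniformly random ordered pair of distinct values from {1, …, 262}; by symmetry P[π(i) < π(i+1)] = 1/2.
By linearity: E[X] = 261 · (1/2) = (262 − 1) · (1/2) = 261/2 ≈ 130.50000.

E[X] = 261/2 = 130.50000.


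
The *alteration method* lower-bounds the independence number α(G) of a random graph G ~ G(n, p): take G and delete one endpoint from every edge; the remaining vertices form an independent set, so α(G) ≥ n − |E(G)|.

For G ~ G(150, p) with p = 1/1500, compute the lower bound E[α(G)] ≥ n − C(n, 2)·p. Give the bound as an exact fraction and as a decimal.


E[|E(G)|] = C(150, 2)·p = 11175 · (1/1500) = 149/20.
E[α(G)] ≥ n − E[|E(G)|] = 150 − 149/20 = 2851/20.
Numerically: ≈ 142.550000.
(This is only a lower bound; the true E[α(G)] may be larger.)

E[α(G)] ≥ 2851/20 ≈ 142.550000.


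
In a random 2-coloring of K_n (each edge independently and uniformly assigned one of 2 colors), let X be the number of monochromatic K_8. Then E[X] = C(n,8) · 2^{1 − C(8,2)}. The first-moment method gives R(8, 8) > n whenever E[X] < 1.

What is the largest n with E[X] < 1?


We need C(n, 8) · 2^{1 − 28} < 1, i.e. C(n, 8) < 2^{28 − 1} = 134217728.
Check values of n near the boundary:
  n = 39: C(39, 8) = 61523748; 61523748 < 134217728? YES
  n = 40: C(40, 8) = 76904685; 76904685 < 134217728? YES
  n = 41: C(41, 8) = 95548245; 95548245 < 134217728? YES
  n = 42: C(42, 8) = 118030185; 118030185 < 134217728? YES
  n = 43: C(43, 8) = 145008513; 145008513 < 134217728? NO
  n = 44: C(44, 8) = 177232627; 177232627 < 134217728? NO
The largest n with C(n, 8) < 134217728 is n = 42 (where E[X] = 118030185/134217728 ≈ 0.879). Hence R(8, 8) > 42, i.e. R(8, 8) ≥ 43.

Largest n = 42; hence R(8, 8) > 42.


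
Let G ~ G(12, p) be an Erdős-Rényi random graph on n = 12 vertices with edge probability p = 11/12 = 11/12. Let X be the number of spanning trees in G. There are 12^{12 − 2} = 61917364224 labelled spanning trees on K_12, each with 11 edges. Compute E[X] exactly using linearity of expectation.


K_12 has 12^{12 − 2} = 61917364224 labelled spanning trees.
For each such spanning tree H, let X_H = 1 if all 11 edges of H are present in G. Then P[X_H = 1] = p^{11} = (11/12)^{11} = 285311670611/743008370688.
Summing the indicators: E[X] = Σ_H E[X_H] = 61917364224 · p^{11} = 61917364224 · 285311670611/743008370688 = 285311670611/12.
Numerically: E[X] ≈ 2.3776e+10.

E[X] = 61917364224 · (11/12)^{11} = 285311670611/12 ≈ 2.3776e+10.


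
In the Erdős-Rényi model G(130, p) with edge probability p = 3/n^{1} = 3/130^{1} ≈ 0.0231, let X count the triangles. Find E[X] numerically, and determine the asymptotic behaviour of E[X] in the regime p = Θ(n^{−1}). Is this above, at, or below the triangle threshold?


Number of potential triangles: C(130, 3) = 357760.
Each occurs with probability p³ ≈ (0.0231)³ ≈ 1.22895e-05.
By linearity: E[X] = C(130, 3)·p³ ≈ 357760 · 1.22895e-05 ≈ 4.397.
Here α = 1, so p = 3/n is exactly at the triangle threshold p ~ 1/n. Asymptotically E[X] → c³/6 = 3³/6 = 9/2 ≈ 4.500, a bounded constant. In this regime the triangle count is asymptotically Poisson(c³/6).

E[X] ≈ 4.397; in regime p = Θ(1/n^{1}) E[X] stays bounded (at the triangle threshold p ~ 1/n).


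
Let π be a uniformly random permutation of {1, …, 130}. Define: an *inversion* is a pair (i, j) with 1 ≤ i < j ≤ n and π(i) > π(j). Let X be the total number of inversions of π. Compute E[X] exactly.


Write X = Σ X_I over the C(130, 2) = 8385 pairs i < j, with X_I the indicator of one inversion.
There are 8385 indicators.
For each fixed pair i < j, the values π(i) and π(j) are two distinct elements of {1, …, 130} in uniformly random order; by symmetry P[π(i) > π(j)] = 1/2.
By linearity: E[X] = 8385 · (1/2) = C(130, 2) · (1/2) = 8385/2 = 8385/2 ≈ 4192.500000.

E[X] = 8385/2 = 4192.500000.


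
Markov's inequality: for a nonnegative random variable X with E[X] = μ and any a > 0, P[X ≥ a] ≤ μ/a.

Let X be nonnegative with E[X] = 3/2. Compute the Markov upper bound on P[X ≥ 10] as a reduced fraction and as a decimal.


μ = E[X] = 3/2, a = 10.
Markov: P[X ≥ 10] ≤ μ/a = (3/2)/10 = 3/20.
Numerically: ≈ 0.150000.
(Since a = 10 > μ = 1.500000, the bound 3/20 is < 1 and informative.)

P[X ≥ 10] ≤ 3/20 ≈ 0.150000.


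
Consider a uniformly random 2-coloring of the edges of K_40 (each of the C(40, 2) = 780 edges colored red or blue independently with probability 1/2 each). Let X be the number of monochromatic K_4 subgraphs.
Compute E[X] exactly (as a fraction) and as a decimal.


Let X = Σ_S X_S over the C(40, 4) = 91390 subsets S of size 4, where X_S = 1 if the K_4 on S is monochromatic.
For a fixed S, the K_4 on S has C(4, 2) = 6 edges. P[all 6 edges red] = (1/2)^6, and likewise for blue, so P[monochromatic] = 2·(1/2)^6 = 2^{1 − 6} = 1/32.
Summing: E[X] = C(40, 4) · 2^{1 − 6} = 91390 · 1/32 = 45695/16.
Numerically: E[X] ≈ 2855.9375.

E[X] = C(40,4)·2^(1−C(4,2)) = 45695/16 ≈ 2855.9375.


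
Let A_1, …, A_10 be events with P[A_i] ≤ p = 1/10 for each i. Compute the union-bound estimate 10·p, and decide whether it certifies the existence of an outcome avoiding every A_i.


Union bound: P[∪_{i=1}^{10} A_i] ≤ Σ_i P[A_i] ≤ 10·p = 10·(1/10) = 1.
Numerically: 1 ≈ 1.0000.
Is 1 < 1? NO.
Since the bound 1 is ≥ 1, the union bound is uninformative here; it does NOT by itself certify existence.

10·p = 1 ≈ 1.0000; existence NOT certified by the union bound.


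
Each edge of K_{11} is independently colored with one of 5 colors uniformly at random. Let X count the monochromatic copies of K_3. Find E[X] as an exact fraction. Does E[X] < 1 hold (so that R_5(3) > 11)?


E[X] = C(11, 3) · 5^{1 − 3} = 165 · 5^{−2} = 165/25.
As a reduced fraction: E[X] = 33/5 ≈ 6.6000.
Is E[X] < 1? NO.
Since E[X] ≥ 1, the first-moment bound is inconclusive at n = 11; it does NOT by itself certify R_5(3) > 11.

E[X] = 33/5 ≈ 6.6000; E[X] ≥ 1; first-moment method inconclusive here.


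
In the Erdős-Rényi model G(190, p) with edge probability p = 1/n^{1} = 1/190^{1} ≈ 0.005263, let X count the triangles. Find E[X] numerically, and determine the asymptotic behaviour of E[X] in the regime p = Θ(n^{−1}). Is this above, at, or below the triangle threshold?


Number of potential triangles: C(190, 3) = 1125180.
Each occurs with probability p³ ≈ (0.005263)³ ≈ 1.457938e-07.
By linearity: E[X] = C(190, 3)·p³ ≈ 1125180 · 1.457938e-07 ≈ 0.1640.
Here α = 1, so p = 1/n is exactly at the triangle threshold p ~ 1/n. Asymptotically E[X] → c³/6 = 1³/6 = 1/6 ≈ 0.1667, a bounded constant. In this regime the triangle count is asymptotically Poisson(c³/6).

E[X] ≈ 0.1640; in regime p = Θ(1/n^{1}) E[X] stays bounded (at the triangle threshold p ~ 1/n).


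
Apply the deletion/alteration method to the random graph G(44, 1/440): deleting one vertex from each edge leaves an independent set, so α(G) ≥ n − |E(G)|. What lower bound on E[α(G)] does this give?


E[|E(G)|] = C(44, 2)·p = 946 · (1/440) = 43/20.
E[α(G)] ≥ n − E[|E(G)|] = 44 − 43/20 = 837/20.
Numerically: ≈ 41.85000.
(This is only a lower bound; the true E[α(G)] may be larger.)

E[α(G)] ≥ 837/20 ≈ 41.85000.


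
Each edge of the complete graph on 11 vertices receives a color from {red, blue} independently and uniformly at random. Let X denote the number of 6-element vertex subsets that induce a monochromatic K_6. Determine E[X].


Let X = Σ_S X_S over the C(11, 6) = 462 subsets S of size 6, where X_S = 1 if the K_6 on S is monochromatic.
For a fixed S, the K_6 on S has C(6, 2) = 15 edges. P[all 15 edges red] = (1/2)^15, and likewise for blue, so P[monochromatic] = 2·(1/2)^15 = 2^{1 − 15} = 1/16384.
By linearity of expectation: E[X] = C(11, 6) · 2^{1 − 15} = 462 · 1/16384 = 231/8192.
Numerically: E[X] ≈ 0.028198.

E[X] = C(11,6)·2^(1−C(6,2)) = 231/8192 ≈ 0.028198.


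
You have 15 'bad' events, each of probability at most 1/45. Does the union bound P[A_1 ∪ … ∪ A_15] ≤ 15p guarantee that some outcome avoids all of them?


Union bound: P[∪_{i=1}^{15} A_i] ≤ Σ_i P[A_i] ≤ 15·p = 15·(1/45) = 1/3.
Numerically: 1/3 ≈ 0.333333.
Is 1/3 < 1? YES.
Since P[∪ A_i] ≤ 1/3 < 1, the complement has P[∩ A_i^c] ≥ 1 − 1/3 = 2/3 > 0, so some outcome avoids every A_i.

15·p = 1/3 ≈ 0.333333; existence CERTIFIED by the union bound.


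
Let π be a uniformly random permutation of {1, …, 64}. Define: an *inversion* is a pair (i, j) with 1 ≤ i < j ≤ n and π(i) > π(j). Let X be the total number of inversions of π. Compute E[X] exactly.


Write X = Σ X_I over the C(64, 2) = 2016 pairs i < j, with X_I the indicator of one inversion.
There are 2016 indicators.
For each fixed pair i < j, the values π(i) and π(j) are two distinct elements of {1, …, 64} in uniformly random order; by symmetry P[π(i) > π(j)] = 1/2.
By linearity: E[X] = 2016 · (1/2) = C(64, 2) · (1/2) = 2016/2 = 1008 ≈ 1008.0000.

E[X] = 1008 = 1008.0000.


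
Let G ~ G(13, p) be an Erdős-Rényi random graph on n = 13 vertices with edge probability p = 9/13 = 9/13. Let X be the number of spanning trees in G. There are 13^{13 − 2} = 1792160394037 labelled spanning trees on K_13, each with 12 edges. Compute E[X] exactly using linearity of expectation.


K_13 has 13^{13 − 2} = 1792160394037 labelled spanning trees.
For each such spanning tree H, let X_H = 1 if all 12 edges of H are present in G. Then P[X_H = 1] = p^{12} = (9/13)^{12} = 282429536481/23298085122481.
Summing the indicators: E[X] = Σ_H E[X_H] = 1792160394037 · p^{12} = 1792160394037 · 282429536481/23298085122481 = 282429536481/13.
Numerically: E[X] ≈ 2.17253e+10.

E[X] = 1792160394037 · (9/13)^{12} = 282429536481/13 ≈ 2.17253e+10.


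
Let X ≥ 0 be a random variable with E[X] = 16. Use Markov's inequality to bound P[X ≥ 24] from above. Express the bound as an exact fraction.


μ = E[X] = 16, a = 24.
Markov: P[X ≥ 24] ≤ μ/a = (16)/24 = 2/3.
Numerically: ≈ 0.667.
(Since a = 24 > μ = 16.000, the bound 2/3 is < 1 and informative.)

P[X ≥ 24] ≤ 2/3 ≈ 0.667.


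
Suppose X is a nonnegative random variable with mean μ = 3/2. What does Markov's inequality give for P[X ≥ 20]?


μ = E[X] = 3/2, a = 20.
Markov: P[X ≥ 20] ≤ μ/a = (3/2)/20 = 3/40.
Numerically: ≈ 0.07500.
(Since a = 20 > μ = 1.50000, the bound 3/40 is < 1 and informative.)

P[X ≥ 20] ≤ 3/40 ≈ 0.07500.


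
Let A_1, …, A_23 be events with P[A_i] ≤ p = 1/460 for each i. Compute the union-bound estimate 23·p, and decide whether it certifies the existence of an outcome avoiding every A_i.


Union bound: P[∪_{i=1}^{23} A_i] ≤ Σ_i P[A_i] ≤ 23·p = 23·(1/460) = 1/20.
Numerically: 1/20 ≈ 0.0500000.
Is 1/20 < 1? YES.
Since P[∪ A_i] ≤ 1/20 < 1, the complement has P[∩ A_i^c] ≥ 1 − 1/20 = 19/20 > 0, so some outcome avoids every A_i.

23·p = 1/20 ≈ 0.0500000; existence CERTIFIED by the union bound.


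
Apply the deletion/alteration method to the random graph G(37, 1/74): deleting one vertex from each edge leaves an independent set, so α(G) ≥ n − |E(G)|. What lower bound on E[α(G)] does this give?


E[|E(G)|] = C(37, 2)·p = 666 · (1/74) = 9.
E[α(G)] ≥ n − E[|E(G)|] = 37 − 9 = 28.
Numerically: ≈ 28.000000.
(This is only a lower bound; the true E[α(G)] may be larger.)

E[α(G)] ≥ 28 ≈ 28.000000.


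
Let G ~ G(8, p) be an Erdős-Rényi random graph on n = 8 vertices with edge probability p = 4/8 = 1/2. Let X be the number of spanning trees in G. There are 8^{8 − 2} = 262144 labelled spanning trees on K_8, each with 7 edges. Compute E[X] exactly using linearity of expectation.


K_8 has 8^{8 − 2} = 262144 labelled spanning trees.
For each such spanning tree H, let X_H = 1 if all 7 edges of H are present in G. Then P[X_H = 1] = p^{7} = (1/2)^{7} = 1/128.
Summing the indicators: E[X] = Σ_H E[X_H] = 262144 · p^{7} = 262144 · 1/128 = 2048.
Numerically: E[X] ≈ 2048.

E[X] = 262144 · (1/2)^{7} = 2048 ≈ 2048.


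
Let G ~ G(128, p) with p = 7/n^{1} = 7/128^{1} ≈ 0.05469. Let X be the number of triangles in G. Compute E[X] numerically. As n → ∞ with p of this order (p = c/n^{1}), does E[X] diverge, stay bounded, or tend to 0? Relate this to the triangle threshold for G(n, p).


Number of potential triangles: C(128, 3) = 341376.
Each occurs with probability p³ ≈ (0.05469)³ ≈ 1.635551e-04.
By linearity: E[X] = C(128, 3)·p³ ≈ 341376 · 1.635551e-04 ≈ 55.8338.
Here α = 1, so p = 7/n is exactly at the triangle threshold p ~ 1/n. Asymptotically E[X] → c³/6 = 7³/6 = 343/6 ≈ 57.1667, a bounded constant. In this regime the triangle count is asymptotically Poisson(c³/6).

E[X] ≈ 55.8338; in regime p = Θ(1/n^{1}) E[X] stays bounded (at the triangle threshold p ~ 1/n).


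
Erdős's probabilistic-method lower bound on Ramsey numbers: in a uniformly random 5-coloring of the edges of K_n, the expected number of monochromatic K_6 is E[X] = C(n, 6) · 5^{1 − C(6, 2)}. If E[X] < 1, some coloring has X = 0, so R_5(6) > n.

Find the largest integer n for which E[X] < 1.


We need C(n, 6) · 5^{1 − 15} < 1, i.e. C(n, 6) < 5^{15 − 1} = 6103515625.
Check values of n near the boundary:
  n = 129: C(129, 6) = 5688177600; 5688177600 < 6103515625? YES
  n = 130: C(130, 6) = 5963412000; 5963412000 < 6103515625? YES
  n = 131: C(131, 6) = 6249655776; 6249655776 < 6103515625? NO
  n = 132: C(132, 6) = 6547258432; 6547258432 < 6103515625? NO
  n = 133: C(133, 6) = 6856577728; 6856577728 < 6103515625? NO
The largest n with C(n, 6) < 6103515625 is n = 130 (where E[X] = 47707296/48828125 ≈ 0.97705). Hence R_5(6) > 130, i.e. R_5(6) ≥ 131.

Largest n = 130; hence R_5(6) > 130.


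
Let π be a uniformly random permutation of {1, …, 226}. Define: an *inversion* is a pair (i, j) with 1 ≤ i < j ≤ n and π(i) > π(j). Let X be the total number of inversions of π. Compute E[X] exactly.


Write X = Σ X_I over the C(226, 2) = 25425 pairs i < j, with X_I the indicator of one inversion.
There are 25425 indicators.
For each fixed pair i < j, the values π(i) and π(j) are two distinct elements of {1, …, 226} in uniformly random order; by symmetry P[π(i) > π(j)] = 1/2.
By linearity: E[X] = 25425 · (1/2) = C(226, 2) · (1/2) = 25425/2 = 25425/2 ≈ 12712.500000.

E[X] = 25425/2 = 12712.500000.


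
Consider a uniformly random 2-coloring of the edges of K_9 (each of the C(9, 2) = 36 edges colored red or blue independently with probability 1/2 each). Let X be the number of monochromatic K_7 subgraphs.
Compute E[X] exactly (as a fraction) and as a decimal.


Let X = Σ_S X_S over the C(9, 7) = 36 subsets S of size 7, where X_S = 1 if the K_7 on S is monochromatic.
For a fixed S, the K_7 on S has C(7, 2) = 21 edges. P[all 21 edges red] = (1/2)^21, and likewise for blue, so P[monochromatic] = 2·(1/2)^21 = 2^{1 − 21} = 1/1048576.
By linearity: E[X] = C(9, 7) · 2^{1 − 21} = 36 · 1/1048576 = 9/262144.
Numerically: E[X] ≈ 0.000.

E[X] = C(9,7)·2^(1−C(7,2)) = 9/262144 ≈ 0.000.


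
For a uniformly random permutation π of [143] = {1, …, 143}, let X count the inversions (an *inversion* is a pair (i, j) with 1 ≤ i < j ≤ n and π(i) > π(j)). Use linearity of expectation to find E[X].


Write X = Σ X_I over the C(143, 2) = 10153 pairs i < j, with X_I the indicator of one inversion.
There are 10153 indicators.
For each fixed pair i < j, the values π(i) and π(j) are two distinct elements of {1, …, 143} in uniformly random order; by symmetry P[π(i) > π(j)] = 1/2.
By linearity: E[X] = 10153 · (1/2) = C(143, 2) · (1/2) = 10153/2 = 10153/2 ≈ 5076.50000.

E[X] = 10153/2 = 5076.50000.


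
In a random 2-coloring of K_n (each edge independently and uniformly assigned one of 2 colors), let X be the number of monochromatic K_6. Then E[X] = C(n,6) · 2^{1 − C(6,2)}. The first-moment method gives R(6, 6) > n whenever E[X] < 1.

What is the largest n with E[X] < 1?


We need C(n, 6) · 2^{1 − 15} < 1, i.e. C(n, 6) < 2^{15 − 1} = 16384.
Check values of n near the boundary:
  n = 12: C(12, 6) = 924; 924 < 16384? YES
  n = 13: C(13, 6) = 1716; 1716 < 16384? YES
  n = 14: C(14, 6) = 3003; 3003 < 16384? YES
  n = 15: C(15, 6) = 5005; 5005 < 16384? YES
  n = 16: C(16, 6) = 8008; 8008 < 16384? YES
  n = 17: C(17, 6) = 12376; 12376 < 16384? YES
  n = 18: C(18, 6) = 18564; 18564 < 16384? NO
  n = 19: C(19, 6) = 27132; 27132 < 16384? NO
The largest n with C(n, 6) < 16384 is n = 17 (where E[X] = 1547/2048 ≈ 0.7553711). Hence R(6, 6) > 17, i.e. R(6, 6) ≥ 18.

Largest n = 17; hence R(6, 6) > 17.


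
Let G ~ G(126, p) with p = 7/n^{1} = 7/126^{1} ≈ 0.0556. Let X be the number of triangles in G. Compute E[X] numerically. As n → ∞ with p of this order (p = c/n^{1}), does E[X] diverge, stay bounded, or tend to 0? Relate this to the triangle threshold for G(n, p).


Number of potential triangles: C(126, 3) = 325500.
Each occurs with probability p³ ≈ (0.0556)³ ≈ 1.71468e-04.
By linearity: E[X] = C(126, 3)·p³ ≈ 325500 · 1.71468e-04 ≈ 55.813.
Here α = 1, so p = 7/n is exactly at the triangle threshold p ~ 1/n. Asymptotically E[X] → c³/6 = 7³/6 = 343/6 ≈ 57.167, a bounded constant. In this regime the triangle count is asymptotically Poisson(c³/6).

E[X] ≈ 55.813; in regime p = Θ(1/n^{1}) E[X] stays bounded (at the triangle threshold p ~ 1/n).
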